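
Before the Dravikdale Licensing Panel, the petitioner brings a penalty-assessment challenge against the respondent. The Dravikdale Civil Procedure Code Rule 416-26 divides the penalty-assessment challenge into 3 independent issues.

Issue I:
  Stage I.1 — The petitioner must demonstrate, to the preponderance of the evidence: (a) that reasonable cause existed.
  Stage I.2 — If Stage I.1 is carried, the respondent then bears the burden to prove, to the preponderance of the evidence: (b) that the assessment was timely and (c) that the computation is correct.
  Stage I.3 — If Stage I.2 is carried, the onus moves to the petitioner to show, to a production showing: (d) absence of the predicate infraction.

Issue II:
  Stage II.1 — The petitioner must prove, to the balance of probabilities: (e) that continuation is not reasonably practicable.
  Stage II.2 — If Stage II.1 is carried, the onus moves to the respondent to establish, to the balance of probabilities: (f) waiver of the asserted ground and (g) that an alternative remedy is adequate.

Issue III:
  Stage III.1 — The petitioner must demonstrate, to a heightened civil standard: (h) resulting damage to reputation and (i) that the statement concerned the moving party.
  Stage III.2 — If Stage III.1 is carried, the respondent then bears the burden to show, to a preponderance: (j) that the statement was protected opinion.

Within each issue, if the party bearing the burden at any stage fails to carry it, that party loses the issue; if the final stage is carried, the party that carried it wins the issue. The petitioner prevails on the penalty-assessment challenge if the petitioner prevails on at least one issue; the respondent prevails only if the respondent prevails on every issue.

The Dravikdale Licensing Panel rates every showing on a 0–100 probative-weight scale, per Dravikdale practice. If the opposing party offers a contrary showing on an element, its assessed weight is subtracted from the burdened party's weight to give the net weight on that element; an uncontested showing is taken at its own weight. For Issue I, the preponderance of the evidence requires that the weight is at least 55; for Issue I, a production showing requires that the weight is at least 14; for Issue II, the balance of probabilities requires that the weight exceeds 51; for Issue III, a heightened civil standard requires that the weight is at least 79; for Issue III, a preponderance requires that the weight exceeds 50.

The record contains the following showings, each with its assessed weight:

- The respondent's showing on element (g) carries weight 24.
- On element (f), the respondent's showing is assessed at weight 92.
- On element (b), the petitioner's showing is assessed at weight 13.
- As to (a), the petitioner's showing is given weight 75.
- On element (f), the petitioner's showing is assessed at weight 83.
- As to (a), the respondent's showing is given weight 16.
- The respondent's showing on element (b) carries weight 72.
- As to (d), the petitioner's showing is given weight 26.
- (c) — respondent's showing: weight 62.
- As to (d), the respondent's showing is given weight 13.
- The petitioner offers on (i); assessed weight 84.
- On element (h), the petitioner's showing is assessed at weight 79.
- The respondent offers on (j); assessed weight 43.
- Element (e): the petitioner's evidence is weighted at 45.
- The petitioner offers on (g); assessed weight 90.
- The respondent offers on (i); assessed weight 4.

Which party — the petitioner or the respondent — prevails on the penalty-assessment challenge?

petitioner

— Issue I —
Stage I.1 (petitioner, the preponderance of the evidence, weight is at least 55): (a) net 75−16=59 ≥ 55 — meets.
  Stage I.1 carried; the burden shifts to the respondent.
Stage I.2 (respondent, the preponderance of the evidence, weight is at least 55): (b) net 72−13=59 ≥ 55 — meets; (c) 62 ≥ 55 — meets.
  Stage I.2 is satisfied; the onus moves to the petitioner.
Stage I.3 (petitioner, a production showing, weight is at least 14): (d) net 26−13=13 < 14 — fails.
  The petitioner does not carry Stage I.3.
The respondent prevails on this issue.
— Issue II —
At Stage II.1 the petitioner must meet the balance of probabilities (weight exceeds 51): on (e) the weight is 45, which does not exceed 51, so (e) does not meet the standard.
  The petitioner does not carry Stage II.1.
So the respondent prevails on this issue.
— Issue III —
At Stage III.1 the petitioner must meet a heightened civil standard (weight is at least 79): on (h) the weight is 79, which does reach 79, so (h) meets the standard; on (i) the weight is 84 less the opposing 4 gives net 80, ≥ 79, so (i) meets the standard.
  Stage III.1 carried; the burden shifts to the respondent.
At Stage III.2 the respondent must meet a preponderance (weight exceeds 50): on (j) the weight is 43, ≤ 50, so (j) does not meet the standard.
  The respondent does not carry Stage III.2.
So the petitioner prevails on this issue.
Per-issue: Issue I → respondent; Issue II → respondent; Issue III → petitioner. The petitioner must prevail on at least one issue; overall, the petitioner prevails.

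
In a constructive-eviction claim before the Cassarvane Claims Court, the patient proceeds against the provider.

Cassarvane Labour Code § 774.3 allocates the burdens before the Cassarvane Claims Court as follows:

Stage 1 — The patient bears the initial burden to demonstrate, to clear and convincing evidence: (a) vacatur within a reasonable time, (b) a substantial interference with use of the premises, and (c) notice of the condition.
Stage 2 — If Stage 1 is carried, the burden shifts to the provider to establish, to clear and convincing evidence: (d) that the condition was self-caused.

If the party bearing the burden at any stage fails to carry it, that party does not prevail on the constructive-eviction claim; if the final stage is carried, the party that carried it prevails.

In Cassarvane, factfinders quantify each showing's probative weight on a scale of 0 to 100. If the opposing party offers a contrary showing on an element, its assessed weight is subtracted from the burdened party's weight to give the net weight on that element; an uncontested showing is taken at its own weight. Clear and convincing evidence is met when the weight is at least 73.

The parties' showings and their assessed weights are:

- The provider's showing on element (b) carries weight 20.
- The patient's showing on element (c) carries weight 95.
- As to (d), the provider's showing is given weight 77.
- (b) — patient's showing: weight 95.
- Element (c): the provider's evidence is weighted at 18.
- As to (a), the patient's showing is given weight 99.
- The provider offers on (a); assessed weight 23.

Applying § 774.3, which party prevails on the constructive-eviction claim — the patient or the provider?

Stage 1 (patient, clear and convincing evidence, weight is at least 73): (a) net 99−23=76 ≥ 73 — meets; (b) net 95−20=75 ≥ 73 — meets; (c) net 95−18=77 ≥ 73 — meets.
  Stage 1 is satisfied; the onus moves to the provider.
Stage 2 (provider, clear and convincing evidence, weight is at least 73): (d) 77 ≥ 73 — meets.
  All elements met at the final stage.
Every stage carried; the provider prevails.

provider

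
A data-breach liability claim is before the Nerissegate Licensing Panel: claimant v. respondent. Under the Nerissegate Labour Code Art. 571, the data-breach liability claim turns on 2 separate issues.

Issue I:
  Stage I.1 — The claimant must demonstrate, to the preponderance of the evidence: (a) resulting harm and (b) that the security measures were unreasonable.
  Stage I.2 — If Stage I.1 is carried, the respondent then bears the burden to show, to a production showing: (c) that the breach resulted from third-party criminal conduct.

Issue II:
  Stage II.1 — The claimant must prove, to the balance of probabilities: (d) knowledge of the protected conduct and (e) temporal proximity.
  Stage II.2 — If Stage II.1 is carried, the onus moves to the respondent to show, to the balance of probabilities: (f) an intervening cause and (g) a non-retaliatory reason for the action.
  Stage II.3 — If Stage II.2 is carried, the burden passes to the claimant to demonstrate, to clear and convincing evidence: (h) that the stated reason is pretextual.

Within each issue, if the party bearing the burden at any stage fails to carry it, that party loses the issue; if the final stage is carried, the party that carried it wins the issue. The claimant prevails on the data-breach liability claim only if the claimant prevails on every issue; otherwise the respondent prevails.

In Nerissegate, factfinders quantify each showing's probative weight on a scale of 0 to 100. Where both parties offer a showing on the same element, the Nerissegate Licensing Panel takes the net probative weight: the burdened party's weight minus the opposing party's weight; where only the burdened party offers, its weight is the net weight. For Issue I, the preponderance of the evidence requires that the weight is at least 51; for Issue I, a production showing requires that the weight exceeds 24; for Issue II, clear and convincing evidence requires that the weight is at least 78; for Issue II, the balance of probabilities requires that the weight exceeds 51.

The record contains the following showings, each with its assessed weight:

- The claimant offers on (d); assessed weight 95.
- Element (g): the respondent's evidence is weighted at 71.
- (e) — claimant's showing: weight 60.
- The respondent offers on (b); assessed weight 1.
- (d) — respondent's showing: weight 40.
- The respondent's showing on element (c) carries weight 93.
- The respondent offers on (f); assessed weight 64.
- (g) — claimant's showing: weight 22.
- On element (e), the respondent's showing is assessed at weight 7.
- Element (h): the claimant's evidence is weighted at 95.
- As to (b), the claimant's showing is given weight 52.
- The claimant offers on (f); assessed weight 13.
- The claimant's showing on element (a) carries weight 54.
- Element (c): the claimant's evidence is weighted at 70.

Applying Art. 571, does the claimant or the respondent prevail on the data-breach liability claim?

claimant

— Issue I —
Stage I.1 (claimant, the preponderance of the evidence, weight is at least 51): (a) 54 ≥ 51 — meets; (b) net 52−1=51 ≥ 51 — meets.
  Stage I.1 carried; the burden shifts to the respondent.
Stage I.2 (respondent, a production showing, weight exceeds 24): (c) net 93−70=23 ≤ 24 — fails.
  Stage I.2 not carried; the respondent fails its burden.
So the claimant prevails on this issue.
— Issue II —
Stage II.1 — burden on claimant; standard: the balance of probabilities (weight exceeds 51).
    (d): 95 − 40 = 55 > 51 [met]
    (e): 60 − 7 = 53 > 51 [met]
  Stage II.1 carried; the burden shifts to the respondent.
Stage II.2 — burden on respondent; standard: the balance of probabilities (weight exceeds 51).
    (f): 64 − 13 = 51 ≤ 51 [not met]
    (g): 71 − 22 = 49 ≤ 51 [not met]
  The respondent does not carry Stage II.2.
The analysis ends at Stage II.2; the claimant prevails on this issue.
Per-issue: Issue I → claimant; Issue II → claimant. The claimant must prevail on every issue; overall, the claimant prevails.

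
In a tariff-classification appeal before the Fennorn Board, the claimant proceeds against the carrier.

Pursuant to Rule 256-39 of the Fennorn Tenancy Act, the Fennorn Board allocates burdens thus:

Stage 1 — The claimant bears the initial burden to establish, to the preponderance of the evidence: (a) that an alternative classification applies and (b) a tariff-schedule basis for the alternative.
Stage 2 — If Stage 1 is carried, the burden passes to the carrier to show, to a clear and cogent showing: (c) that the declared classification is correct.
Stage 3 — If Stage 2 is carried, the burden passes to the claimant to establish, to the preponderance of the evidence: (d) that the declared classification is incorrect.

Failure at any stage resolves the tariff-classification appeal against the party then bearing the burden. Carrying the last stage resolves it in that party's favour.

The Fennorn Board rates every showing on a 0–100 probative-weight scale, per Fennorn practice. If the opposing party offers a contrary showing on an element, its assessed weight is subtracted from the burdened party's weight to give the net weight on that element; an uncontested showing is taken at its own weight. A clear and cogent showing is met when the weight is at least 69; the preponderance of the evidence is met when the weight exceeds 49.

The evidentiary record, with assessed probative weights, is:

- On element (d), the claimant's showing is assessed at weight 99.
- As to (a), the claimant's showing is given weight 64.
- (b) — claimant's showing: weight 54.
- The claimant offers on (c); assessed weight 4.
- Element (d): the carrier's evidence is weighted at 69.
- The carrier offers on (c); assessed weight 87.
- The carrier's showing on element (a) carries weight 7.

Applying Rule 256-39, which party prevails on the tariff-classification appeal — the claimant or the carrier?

carrier

Stage 1 — burden on claimant; standard: the preponderance of the evidence (weight exceeds 49).
    (a): 64 − 7 = 57 > 49 [met]
    (b): 54 > 49 [met]
  Stage 1 carried; the burden shifts to the carrier.
Stage 2 — burden on carrier; standard: a clear and cogent showing (weight is at least 69).
    (c): 87 − 4 = 83 ≥ 69 [met]
  Stage 2 is satisfied; the onus moves to the claimant.
Stage 3 — burden on claimant; standard: the preponderance of the evidence (weight exceeds 49).
    (d): 99 − 69 = 30 ≤ 49 [not met]
  Not every element is met, so the claimant fails to carry Stage 3.
So the carrier prevails.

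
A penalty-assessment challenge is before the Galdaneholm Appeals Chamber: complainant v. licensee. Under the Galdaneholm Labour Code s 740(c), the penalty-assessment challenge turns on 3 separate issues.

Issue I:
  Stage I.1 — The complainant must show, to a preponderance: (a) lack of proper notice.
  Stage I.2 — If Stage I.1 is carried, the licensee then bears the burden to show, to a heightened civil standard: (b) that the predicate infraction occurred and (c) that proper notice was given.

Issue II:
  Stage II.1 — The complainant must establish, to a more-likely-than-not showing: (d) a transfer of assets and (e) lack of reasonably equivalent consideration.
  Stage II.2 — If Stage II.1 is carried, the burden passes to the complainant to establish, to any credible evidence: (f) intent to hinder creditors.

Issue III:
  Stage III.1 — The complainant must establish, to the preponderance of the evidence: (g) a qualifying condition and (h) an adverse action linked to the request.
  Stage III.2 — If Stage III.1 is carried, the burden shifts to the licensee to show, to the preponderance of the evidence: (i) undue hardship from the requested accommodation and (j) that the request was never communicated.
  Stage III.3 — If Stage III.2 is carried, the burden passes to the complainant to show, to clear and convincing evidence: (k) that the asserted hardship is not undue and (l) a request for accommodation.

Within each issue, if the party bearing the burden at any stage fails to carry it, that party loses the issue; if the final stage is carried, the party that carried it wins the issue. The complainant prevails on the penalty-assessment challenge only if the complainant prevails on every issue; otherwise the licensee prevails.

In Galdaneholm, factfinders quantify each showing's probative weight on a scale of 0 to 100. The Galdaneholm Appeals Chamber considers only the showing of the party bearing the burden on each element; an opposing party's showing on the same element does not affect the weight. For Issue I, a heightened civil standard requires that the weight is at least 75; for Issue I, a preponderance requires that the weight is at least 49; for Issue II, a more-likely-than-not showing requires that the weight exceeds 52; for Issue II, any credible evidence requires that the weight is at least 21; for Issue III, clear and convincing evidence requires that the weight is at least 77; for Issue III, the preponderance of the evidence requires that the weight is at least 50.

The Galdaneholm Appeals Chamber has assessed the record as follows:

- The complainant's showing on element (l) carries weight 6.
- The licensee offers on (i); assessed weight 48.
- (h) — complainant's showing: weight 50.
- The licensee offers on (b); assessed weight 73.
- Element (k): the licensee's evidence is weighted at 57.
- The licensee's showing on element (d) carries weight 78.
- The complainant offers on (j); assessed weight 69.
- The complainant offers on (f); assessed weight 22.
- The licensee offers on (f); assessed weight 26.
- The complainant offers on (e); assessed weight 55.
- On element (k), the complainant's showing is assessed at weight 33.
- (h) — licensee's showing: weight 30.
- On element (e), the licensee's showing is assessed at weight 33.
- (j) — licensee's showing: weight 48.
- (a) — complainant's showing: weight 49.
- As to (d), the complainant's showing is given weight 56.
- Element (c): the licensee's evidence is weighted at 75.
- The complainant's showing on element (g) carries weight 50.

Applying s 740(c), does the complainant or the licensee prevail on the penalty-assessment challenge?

complainant

— Issue I —
Stage I.1 (complainant, a preponderance, weight is at least 49): (a) 49 ≥ 49 — meets.
  The complainant carries Stage I.1; the licensee now bears the burden.
Stage I.2 (licensee, a heightened civil standard, weight is at least 75): (b) 73 < 75 — fails; (c) 75 ≥ 75 — meets.
  Not every element is met, so the licensee fails to carry Stage I.2.
So the complainant prevails on this issue.
— Issue II —
Stage II.1 (complainant, a more-likely-than-not showing, weight exceeds 52): (d) 56 (licensee's 78 disregarded) > 52 — meets; (e) 55 (licensee's 33 disregarded) > 52 — meets.
  All elements met. The complainant retains the burden for Stage II.2.
Stage II.2 (complainant, any credible evidence, weight is at least 21): (f) 22 (licensee's 26 disregarded) ≥ 21 — meets.
  All elements met at the final stage.
Every stage carried; the complainant prevails on this issue.
— Issue III —
Stage III.1 (complainant, the preponderance of the evidence, weight is at least 50): (g) 50 ≥ 50 — meets; (h) 50 (licensee's 30 disregarded) ≥ 50 — meets.
  Stage III.1 carried; the burden shifts to the licensee.
Stage III.2 (licensee, the preponderance of the evidence, weight is at least 50): (i) 48 < 50 — fails; (j) 48 (complainant's 69 disregarded) < 50 — fails.
  Stage III.2 not carried; the licensee fails its burden.
So the complainant prevails on this issue.
Per-issue: Issue I → complainant; Issue II → complainant; Issue III → complainant. The complainant must prevail on every issue; overall, the complainant prevails.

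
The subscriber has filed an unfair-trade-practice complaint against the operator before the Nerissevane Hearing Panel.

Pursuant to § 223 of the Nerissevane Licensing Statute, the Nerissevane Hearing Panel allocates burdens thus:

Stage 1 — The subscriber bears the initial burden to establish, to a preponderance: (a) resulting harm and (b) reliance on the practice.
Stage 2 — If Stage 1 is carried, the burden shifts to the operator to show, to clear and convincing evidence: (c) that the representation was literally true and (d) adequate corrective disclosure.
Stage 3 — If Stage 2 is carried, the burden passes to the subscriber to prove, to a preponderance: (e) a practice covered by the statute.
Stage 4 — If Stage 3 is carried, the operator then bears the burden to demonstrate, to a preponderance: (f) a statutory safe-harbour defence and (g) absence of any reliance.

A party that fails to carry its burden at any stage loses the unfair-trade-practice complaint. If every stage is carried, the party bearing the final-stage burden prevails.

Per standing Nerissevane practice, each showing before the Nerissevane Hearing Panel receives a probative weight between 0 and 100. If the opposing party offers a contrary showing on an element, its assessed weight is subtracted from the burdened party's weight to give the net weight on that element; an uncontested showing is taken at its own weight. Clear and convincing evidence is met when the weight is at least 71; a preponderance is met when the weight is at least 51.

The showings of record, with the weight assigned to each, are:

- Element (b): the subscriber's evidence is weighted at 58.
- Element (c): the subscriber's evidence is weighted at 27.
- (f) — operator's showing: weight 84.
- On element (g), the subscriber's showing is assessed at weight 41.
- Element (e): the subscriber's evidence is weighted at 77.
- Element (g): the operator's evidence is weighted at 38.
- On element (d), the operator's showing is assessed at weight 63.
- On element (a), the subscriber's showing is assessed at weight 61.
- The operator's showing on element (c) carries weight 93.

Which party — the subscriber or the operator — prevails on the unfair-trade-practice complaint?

Stage 1 (subscriber, a preponderance, weight is at least 51): (a) 61 ≥ 51 — meets; (b) 58 ≥ 51 — meets.
  All elements met. The burden passes to the operator.
Stage 2 (operator, clear and convincing evidence, weight is at least 71): (c) net 93−27=66 < 71 — fails; (d) 63 < 71 — fails.
  Not every element is met, so the operator fails to carry Stage 2.
So the subscriber prevails.

subscriber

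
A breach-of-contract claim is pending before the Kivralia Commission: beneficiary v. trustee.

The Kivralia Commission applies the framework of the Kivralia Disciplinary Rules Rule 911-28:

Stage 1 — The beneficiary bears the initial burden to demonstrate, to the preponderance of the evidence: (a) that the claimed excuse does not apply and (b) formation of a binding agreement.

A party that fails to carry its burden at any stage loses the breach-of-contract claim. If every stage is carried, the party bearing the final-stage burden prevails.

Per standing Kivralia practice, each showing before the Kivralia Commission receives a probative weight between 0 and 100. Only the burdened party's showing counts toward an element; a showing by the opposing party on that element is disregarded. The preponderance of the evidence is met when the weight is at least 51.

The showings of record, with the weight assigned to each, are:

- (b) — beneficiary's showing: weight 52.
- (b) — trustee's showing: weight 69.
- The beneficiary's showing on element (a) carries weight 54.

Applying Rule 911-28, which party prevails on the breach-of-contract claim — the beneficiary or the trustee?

beneficiary

Stage 1 (beneficiary, the preponderance of the evidence, weight is at least 51): (a) 54 ≥ 51 — meets; (b) 52 (trustee's 69 disregarded) ≥ 51 — meets.
  All elements met at the final stage.
All stages carried — the beneficiary prevails.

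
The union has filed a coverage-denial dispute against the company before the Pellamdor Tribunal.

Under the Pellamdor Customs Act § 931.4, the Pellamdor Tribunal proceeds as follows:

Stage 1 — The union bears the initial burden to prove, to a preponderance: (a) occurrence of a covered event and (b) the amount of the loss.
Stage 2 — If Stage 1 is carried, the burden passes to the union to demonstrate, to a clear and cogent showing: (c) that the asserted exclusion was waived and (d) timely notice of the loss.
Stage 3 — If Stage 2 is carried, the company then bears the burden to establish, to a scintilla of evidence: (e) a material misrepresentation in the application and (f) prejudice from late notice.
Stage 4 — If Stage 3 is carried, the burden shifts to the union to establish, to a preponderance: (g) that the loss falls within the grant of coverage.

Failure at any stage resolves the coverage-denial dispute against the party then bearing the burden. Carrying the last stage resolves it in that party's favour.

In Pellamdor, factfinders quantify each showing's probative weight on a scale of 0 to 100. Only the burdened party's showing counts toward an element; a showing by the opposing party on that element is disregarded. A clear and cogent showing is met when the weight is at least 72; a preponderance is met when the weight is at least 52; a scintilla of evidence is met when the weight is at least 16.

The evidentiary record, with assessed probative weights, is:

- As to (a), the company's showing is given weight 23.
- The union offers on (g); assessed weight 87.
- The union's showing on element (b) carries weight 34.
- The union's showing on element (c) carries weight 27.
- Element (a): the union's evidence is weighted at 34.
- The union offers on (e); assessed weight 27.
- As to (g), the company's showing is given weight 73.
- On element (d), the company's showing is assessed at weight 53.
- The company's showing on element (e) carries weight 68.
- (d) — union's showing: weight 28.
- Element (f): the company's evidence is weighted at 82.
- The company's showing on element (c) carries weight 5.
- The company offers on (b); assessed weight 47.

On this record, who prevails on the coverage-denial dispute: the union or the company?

At Stage 1 the union must meet a preponderance (weight is at least 52): on (a) the weight is 34 (the company's 23 is given no effect), which does not reach 52, so (a) does not meet the standard; on (b) the weight is 34 (the company's 47 is given no effect), which does not reach 52, so (b) does not meet the standard.
  Not every element is met, so the union fails to carry Stage 1.
So the company prevails.

company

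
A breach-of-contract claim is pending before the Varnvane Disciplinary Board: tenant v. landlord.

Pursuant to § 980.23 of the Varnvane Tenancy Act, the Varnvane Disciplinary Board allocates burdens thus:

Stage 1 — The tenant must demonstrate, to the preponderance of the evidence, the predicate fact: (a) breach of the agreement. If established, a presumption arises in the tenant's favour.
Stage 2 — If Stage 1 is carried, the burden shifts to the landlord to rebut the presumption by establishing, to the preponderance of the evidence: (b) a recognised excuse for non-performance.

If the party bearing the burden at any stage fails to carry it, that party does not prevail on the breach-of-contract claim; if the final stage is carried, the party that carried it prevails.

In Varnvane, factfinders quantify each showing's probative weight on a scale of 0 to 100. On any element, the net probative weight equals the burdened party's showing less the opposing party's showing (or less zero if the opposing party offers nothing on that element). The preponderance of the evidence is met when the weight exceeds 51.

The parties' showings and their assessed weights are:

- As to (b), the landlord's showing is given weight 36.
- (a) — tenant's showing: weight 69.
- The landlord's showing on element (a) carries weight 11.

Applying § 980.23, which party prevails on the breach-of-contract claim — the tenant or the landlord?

tenant

At Stage 1 the tenant must meet the preponderance of the evidence (weight exceeds 51): on (a) the weight is 69 less the opposing 11 gives net 58, > 51, so (a) meets the standard.
  Stage 1 carried; the burden shifts to the landlord.
At Stage 2 the landlord must meet the preponderance of the evidence (weight exceeds 51): on (b) the weight is 36, which does not exceed 51, so (b) does not meet the standard.
  Stage 2 not carried; the landlord fails its burden.
So the tenant prevails.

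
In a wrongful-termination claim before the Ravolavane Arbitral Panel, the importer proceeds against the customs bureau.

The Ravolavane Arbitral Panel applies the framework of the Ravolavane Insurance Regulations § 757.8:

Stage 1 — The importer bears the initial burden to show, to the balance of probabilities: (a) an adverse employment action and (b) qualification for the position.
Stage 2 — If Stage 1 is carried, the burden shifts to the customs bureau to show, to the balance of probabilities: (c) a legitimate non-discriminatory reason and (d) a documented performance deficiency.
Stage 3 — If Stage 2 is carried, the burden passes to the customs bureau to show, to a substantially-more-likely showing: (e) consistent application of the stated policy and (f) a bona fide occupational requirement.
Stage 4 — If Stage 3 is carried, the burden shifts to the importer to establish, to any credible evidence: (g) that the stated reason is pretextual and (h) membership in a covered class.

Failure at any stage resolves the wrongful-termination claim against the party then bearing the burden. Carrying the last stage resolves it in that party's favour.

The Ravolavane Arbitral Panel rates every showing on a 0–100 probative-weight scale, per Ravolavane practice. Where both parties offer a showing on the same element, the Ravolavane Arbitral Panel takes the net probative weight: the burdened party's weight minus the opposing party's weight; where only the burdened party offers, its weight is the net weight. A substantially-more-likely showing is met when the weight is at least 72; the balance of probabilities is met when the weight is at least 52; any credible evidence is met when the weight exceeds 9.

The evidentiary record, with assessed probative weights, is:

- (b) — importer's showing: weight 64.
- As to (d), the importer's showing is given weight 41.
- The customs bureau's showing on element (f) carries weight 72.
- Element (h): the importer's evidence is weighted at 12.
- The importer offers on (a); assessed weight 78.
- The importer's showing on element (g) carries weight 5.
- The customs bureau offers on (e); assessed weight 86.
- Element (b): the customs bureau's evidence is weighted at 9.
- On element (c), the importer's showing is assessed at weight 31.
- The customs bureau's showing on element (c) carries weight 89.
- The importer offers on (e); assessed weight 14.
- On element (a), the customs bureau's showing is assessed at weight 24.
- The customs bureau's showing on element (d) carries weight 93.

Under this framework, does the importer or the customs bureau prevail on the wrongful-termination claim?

Stage 1 — burden on importer; standard: the balance of probabilities (weight is at least 52).
    (a): 78 − 24 = 54 ≥ 52 [met]
    (b): 64 − 9 = 55 ≥ 52 [met]
  Stage 1 is satisfied; the onus moves to the customs bureau.
Stage 2 — burden on customs bureau; standard: the balance of probabilities (weight is at least 52).
    (c): 89 − 31 = 58 ≥ 52 [met]
    (d): 93 − 41 = 52 ≥ 52 [met]
  All elements met. The customs bureau retains the burden for Stage 3.
Stage 3 — burden on customs bureau; standard: a substantially-more-likely showing (weight is at least 72).
    (e): 86 − 14 = 72 ≥ 72 [met]
    (f): 72 ≥ 72 [met]
  Stage 3 carried; the burden shifts to the importer.
Stage 4 — burden on importer; standard: any credible evidence (weight exceeds 9).
    (g): 5 ≤ 9 [not met]
    (h): 12 > 9 [met]
  The importer does not carry Stage 4.
The analysis ends at Stage 4; the customs bureau prevails.

customs bureau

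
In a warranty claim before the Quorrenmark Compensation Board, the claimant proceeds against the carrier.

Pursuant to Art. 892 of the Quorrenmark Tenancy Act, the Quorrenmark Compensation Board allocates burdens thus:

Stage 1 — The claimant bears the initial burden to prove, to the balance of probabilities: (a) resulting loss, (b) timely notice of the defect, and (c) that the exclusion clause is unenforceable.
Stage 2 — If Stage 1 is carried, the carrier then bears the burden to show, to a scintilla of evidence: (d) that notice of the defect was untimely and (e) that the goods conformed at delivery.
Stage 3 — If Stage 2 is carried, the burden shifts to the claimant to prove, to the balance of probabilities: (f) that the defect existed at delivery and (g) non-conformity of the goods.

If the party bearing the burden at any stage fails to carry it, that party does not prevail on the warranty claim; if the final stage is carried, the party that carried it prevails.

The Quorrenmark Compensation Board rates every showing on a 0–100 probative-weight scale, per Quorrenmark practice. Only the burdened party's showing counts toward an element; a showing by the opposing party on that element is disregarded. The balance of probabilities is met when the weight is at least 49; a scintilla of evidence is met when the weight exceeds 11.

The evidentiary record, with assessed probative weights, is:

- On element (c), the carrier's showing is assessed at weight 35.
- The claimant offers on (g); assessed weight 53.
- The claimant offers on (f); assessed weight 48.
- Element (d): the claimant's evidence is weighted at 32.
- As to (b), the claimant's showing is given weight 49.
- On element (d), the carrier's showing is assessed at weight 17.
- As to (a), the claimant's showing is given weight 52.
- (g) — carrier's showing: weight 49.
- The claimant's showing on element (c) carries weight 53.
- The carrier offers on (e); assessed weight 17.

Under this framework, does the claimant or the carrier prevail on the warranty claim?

carrier

At Stage 1 the claimant must meet the balance of probabilities (weight is at least 49): on (a) the weight is 52, which does reach 49, so (a) meets the standard; on (b) the weight is 49, which does reach 49, so (b) meets the standard; on (c) the weight is 53 (the carrier's 35 is given no effect), ≥ 49, so (c) meets the standard.
  Stage 1 is satisfied; the onus moves to the carrier.
At Stage 2 the carrier must meet a scintilla of evidence (weight exceeds 11): on (d) the weight is 17 (the claimant's 32 is given no effect), which does exceed 11, so (d) meets the standard; on (e) the weight is 17, > 11, so (e) meets the standard.
  Stage 2 carried; the burden shifts to the claimant.
At Stage 3 the claimant must meet the balance of probabilities (weight is at least 49): on (f) the weight is 48, which does not reach 49, so (f) does not meet the standard; on (g) the weight is 53 (the carrier's 49 is given no effect), ≥ 49, so (g) meets the standard.
  Not every element is met, so the claimant fails to carry Stage 3.
The analysis ends at Stage 3; the carrier prevails.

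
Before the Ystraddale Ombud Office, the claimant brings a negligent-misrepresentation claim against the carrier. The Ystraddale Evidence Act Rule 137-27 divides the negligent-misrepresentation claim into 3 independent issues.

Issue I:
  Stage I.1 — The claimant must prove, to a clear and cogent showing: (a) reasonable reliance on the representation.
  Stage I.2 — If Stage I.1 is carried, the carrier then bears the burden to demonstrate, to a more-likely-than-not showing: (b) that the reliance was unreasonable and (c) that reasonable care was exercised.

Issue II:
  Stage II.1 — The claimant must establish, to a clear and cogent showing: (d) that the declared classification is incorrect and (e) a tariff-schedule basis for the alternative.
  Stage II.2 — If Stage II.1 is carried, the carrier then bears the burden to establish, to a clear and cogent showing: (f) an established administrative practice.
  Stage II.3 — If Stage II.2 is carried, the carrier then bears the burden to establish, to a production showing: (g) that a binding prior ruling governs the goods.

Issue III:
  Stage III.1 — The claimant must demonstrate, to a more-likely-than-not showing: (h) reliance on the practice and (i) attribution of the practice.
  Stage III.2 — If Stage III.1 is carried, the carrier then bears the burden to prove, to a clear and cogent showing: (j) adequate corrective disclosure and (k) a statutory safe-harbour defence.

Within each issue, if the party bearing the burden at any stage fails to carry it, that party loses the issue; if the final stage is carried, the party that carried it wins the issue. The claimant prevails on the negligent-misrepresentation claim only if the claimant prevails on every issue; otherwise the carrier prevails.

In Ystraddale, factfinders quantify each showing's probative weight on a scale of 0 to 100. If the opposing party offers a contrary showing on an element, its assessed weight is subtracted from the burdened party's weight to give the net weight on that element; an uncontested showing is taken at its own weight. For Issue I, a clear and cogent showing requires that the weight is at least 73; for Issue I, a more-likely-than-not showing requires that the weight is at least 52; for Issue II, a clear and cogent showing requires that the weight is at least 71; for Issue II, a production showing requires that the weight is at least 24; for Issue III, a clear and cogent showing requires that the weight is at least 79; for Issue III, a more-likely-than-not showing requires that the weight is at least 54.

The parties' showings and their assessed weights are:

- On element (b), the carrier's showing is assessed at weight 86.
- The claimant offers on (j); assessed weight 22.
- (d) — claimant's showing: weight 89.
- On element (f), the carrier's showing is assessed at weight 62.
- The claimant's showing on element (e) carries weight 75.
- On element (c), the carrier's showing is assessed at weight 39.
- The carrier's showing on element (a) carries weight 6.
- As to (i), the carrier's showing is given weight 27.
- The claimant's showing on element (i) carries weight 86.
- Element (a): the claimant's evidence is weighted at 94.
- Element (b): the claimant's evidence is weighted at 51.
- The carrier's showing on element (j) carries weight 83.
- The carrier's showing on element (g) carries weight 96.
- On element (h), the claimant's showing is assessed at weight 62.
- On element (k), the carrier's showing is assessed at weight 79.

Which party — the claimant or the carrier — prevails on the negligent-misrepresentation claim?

— Issue I —
Stage I.1 (claimant, a clear and cogent showing, weight is at least 73): (a) net 94−6=88 ≥ 73 — meets.
  The claimant carries Stage I.1; the carrier now bears the burden.
Stage I.2 (carrier, a more-likely-than-not showing, weight is at least 52): (b) net 86−51=35 < 52 — fails; (c) 39 < 52 — fails.
  The carrier does not carry Stage I.2.
So the claimant prevails on this issue.
— Issue II —
At Stage II.1 the claimant must meet a clear and cogent showing (weight is at least 71): on (d) the weight is 89, which does reach 71, so (d) meets the standard; on (e) the weight is 75, ≥ 71, so (e) meets the standard.
  Stage II.1 carried; the burden shifts to the carrier.
At Stage II.2 the carrier must meet a clear and cogent showing (weight is at least 71): on (f) the weight is 62, which does not reach 71, so (f) does not meet the standard.
  Not every element is met, so the carrier fails to carry Stage II.2.
The analysis ends at Stage II.2; the claimant prevails on this issue.
— Issue III —
At Stage III.1 the claimant must meet a more-likely-than-not showing (weight is at least 54): on (h) the weight is 62, ≥ 54, so (h) meets the standard; on (i) the weight is 86 less the opposing 27 gives net 59, ≥ 54, so (i) meets the standard.
  All elements met. The burden passes to the carrier.
At Stage III.2 the carrier must meet a clear and cogent showing (weight is at least 79): on (j) the weight is 83 less the opposing 22 gives net 61, which does not reach 79, so (j) does not meet the standard; on (k) the weight is 79, which does reach 79, so (k) meets the standard.
  The carrier does not carry Stage III.2.
The claimant prevails on this issue.
Per-issue: Issue I → claimant; Issue II → claimant; Issue III → claimant. The claimant must prevail on every issue; overall, the claimant prevails.

claimant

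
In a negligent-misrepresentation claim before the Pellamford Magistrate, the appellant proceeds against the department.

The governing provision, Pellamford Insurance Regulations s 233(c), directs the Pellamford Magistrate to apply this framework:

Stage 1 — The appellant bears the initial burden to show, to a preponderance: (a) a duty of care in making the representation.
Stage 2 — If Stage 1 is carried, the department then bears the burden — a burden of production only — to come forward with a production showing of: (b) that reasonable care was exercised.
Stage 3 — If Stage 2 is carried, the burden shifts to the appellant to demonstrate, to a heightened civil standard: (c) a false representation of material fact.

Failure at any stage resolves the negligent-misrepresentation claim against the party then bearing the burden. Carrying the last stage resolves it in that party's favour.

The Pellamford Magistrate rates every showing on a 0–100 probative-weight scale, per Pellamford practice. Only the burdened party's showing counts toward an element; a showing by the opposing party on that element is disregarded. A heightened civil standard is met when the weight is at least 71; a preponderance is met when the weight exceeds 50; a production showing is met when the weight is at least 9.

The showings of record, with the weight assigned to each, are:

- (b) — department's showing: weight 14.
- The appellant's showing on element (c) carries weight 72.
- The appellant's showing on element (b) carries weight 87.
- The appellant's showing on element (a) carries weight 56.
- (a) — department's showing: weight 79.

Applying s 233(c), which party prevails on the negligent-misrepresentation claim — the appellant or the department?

Stage 1 — burden on appellant; standard: a preponderance (weight exceeds 50).
    (a): 56 (department's 79 disregarded) > 50 [met]
  The appellant carries Stage 1; the department now bears the burden.
Stage 2 — burden on department; standard: a production showing (weight is at least 9).
    (b): 14 (appellant's 87 disregarded) ≥ 9 [met]
  Stage 2 carried; the burden shifts to the appellant.
Stage 3 — burden on appellant; standard: a heightened civil standard (weight is at least 71).
    (c): 72 ≥ 71 [met]
  All elements met at the final stage.
With every stage satisfied, the appellant prevails.

appellant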